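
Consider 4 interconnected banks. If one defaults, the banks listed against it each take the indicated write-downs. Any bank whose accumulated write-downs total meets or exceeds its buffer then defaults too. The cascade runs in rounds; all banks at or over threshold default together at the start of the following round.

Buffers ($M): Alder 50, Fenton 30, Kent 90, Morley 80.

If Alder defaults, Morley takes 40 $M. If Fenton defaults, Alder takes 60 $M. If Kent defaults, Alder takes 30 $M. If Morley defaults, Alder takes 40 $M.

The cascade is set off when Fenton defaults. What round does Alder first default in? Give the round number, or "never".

Round 1 — Fenton defaults (initial).
  Alder: +60 → 60 ≥ 50
Round 2 — Alder defaults.
  Morley: +40 → 40 < 80
No further defaults.

2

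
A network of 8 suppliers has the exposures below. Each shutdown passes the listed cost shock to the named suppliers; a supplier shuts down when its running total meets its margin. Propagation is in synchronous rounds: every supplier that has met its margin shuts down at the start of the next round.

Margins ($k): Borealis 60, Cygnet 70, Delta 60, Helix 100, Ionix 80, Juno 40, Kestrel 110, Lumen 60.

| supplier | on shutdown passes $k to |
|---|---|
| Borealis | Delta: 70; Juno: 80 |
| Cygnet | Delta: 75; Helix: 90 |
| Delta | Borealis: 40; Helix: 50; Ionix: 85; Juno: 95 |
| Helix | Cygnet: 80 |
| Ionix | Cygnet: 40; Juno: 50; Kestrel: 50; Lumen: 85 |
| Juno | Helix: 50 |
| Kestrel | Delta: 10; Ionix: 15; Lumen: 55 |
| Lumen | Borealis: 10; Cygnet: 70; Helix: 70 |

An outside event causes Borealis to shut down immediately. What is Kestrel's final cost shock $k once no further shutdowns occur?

Round 1 — Borealis shuts down (initial).
  Delta: +70 → 70 ≥ 60
  Juno: +80 → 80 ≥ 40
Round 2 — Delta, Juno shut down.
  Helix: +50+50 → 100 ≥ 100
  Ionix: +85 → 85 ≥ 80
Round 3 — Helix, Ionix shut down.
  Cygnet: +80+40 → 120 ≥ 70
  Kestrel: +50 → 50 < 110
  Lumen: +85 → 85 ≥ 60
Round 4 — Cygnet, Lumen shut down.
No further shutdowns.

50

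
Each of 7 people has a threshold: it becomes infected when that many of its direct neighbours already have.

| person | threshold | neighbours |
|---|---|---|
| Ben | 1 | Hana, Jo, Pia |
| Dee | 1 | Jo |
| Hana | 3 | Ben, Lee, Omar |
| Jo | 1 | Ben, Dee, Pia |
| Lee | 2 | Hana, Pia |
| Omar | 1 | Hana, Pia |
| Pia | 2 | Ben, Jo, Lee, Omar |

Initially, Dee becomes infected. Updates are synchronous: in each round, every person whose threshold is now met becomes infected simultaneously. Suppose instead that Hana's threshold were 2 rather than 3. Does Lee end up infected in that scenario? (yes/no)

yes

With Hana's threshold at 2:
Round 1 — Dee becomes infected (initial).
Round 2 — checking thresholds:
  Jo: 1 of 3 neighbours ≥ 1, becomes infected.
Round 3 — checking thresholds:
  Ben: 1 of 3 neighbours ≥ 1, becomes infected.
  Pia: 1 of 4 neighbours < 2, holds.
Round 4 — checking thresholds:
  Hana: 1 of 3 neighbours < 2, holds.
  Pia: 2 of 4 neighbours ≥ 2, becomes infected.
Round 5 — checking thresholds:
  Hana: 1 of 3 neighbours < 2, holds.
  Lee: 1 of 2 neighbours < 2, holds.
  Omar: 1 of 2 neighbours ≥ 1, becomes infected.
Round 6 — checking thresholds:
  Hana: 2 of 3 neighbours ≥ 2, becomes infected.
  Lee: 1 of 2 neighbours < 2, holds.
Round 7 — checking thresholds:
  Lee: 2 of 2 neighbours ≥ 2, becomes infected.
Round 8 — no new infections; cascade stops.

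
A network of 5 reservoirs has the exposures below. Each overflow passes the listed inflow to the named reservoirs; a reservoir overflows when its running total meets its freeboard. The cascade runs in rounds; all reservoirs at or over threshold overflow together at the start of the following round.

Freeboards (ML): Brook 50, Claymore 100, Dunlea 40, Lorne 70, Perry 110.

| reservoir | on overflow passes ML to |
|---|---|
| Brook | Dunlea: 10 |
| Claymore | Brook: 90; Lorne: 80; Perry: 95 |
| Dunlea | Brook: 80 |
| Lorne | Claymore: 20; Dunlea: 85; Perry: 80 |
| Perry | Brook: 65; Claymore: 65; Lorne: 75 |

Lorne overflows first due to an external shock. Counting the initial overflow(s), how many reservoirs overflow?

Round 1 — Lorne overflows (initial).
  Claymore: +20 → 20 < 100
  Dunlea: +85 → 85 ≥ 40
  Perry: +80 → 80 < 110
Round 2 — Dunlea overflows.
  Brook: +80 → 80 ≥ 50
Round 3 — Brook overflows.
No further overflows.

3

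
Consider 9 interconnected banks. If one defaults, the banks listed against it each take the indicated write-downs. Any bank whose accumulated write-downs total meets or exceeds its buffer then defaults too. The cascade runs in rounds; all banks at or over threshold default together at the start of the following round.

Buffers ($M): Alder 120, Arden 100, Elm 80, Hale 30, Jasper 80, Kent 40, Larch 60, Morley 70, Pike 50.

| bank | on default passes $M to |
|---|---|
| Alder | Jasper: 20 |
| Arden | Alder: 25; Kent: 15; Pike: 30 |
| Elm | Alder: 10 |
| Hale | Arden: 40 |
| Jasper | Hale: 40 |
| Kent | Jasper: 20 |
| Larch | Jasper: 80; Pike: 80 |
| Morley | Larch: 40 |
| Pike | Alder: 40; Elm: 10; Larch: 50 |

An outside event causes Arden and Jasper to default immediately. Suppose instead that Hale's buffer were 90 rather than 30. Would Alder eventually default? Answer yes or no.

no

With Hale's buffer at 90:
Round 1 — Arden, Jasper default (initial).
  Alder: +25 → 25 < 120
  Hale: +40 → 40 < 90
  Kent: +15 → 15 < 40
  Pike: +30 → 30 < 50
No further defaults.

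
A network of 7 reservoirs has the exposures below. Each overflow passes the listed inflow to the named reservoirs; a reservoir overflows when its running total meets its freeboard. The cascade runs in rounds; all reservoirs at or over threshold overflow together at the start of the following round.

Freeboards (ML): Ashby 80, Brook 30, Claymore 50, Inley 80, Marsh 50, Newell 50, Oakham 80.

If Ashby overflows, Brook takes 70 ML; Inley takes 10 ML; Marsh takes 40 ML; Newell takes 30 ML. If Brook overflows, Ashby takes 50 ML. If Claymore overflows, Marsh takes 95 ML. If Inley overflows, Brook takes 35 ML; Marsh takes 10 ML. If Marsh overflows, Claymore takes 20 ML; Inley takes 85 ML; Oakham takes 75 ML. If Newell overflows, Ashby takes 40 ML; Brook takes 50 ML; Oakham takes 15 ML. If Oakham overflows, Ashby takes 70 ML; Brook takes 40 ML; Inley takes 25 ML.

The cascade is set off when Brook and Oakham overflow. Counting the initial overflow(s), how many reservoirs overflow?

Round 1 — Brook, Oakham overflow (initial).
  Ashby: +50+70 → 120 ≥ 80
  Inley: +25 → 25 < 80
Round 2 — Ashby overflows.
  Inley: +10 → 35 < 80
  Marsh: +40 → 40 < 50
  Newell: +30 → 30 < 50
No further overflows.

3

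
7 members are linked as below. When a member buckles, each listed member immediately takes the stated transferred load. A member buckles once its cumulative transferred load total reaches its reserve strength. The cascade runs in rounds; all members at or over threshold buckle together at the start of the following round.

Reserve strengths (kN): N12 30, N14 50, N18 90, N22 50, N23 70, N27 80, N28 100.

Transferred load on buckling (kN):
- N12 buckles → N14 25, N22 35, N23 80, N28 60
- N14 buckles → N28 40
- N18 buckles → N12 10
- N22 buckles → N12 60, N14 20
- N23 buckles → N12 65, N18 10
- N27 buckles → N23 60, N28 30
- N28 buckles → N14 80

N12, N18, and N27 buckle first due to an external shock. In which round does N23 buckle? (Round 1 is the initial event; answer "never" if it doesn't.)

2

Round 1 — N12, N18, N27 buckle (initial).
  N14: +25 → 25 < 50
  N22: +35 → 35 < 50
  N23: +80+60 → 140 ≥ 70
  N28: +60+30 → 90 < 100
Round 2 — N23 buckles.
No further bucklings.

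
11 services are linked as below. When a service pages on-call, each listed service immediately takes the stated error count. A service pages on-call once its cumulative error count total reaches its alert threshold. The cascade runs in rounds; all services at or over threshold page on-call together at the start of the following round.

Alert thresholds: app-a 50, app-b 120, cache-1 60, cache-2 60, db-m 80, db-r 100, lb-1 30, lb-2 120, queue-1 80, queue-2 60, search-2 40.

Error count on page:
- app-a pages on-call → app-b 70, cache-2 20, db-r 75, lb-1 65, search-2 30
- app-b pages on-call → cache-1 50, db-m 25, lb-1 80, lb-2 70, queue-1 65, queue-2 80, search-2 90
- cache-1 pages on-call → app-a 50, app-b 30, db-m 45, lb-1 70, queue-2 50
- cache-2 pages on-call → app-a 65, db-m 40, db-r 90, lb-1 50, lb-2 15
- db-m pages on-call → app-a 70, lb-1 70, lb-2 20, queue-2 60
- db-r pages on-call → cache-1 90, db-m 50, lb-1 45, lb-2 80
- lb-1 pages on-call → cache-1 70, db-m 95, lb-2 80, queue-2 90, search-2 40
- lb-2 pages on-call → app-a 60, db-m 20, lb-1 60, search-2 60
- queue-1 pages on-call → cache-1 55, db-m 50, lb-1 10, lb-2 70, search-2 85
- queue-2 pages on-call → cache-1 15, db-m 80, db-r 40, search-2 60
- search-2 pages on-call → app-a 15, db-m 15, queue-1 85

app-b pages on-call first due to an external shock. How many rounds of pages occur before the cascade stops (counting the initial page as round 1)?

5

Round 1 — app-b pages on-call (initial).
  cache-1: +50 → 50 < 60
  db-m: +25 → 25 < 80
  lb-1: +80 → 80 ≥ 30
  lb-2: +70 → 70 < 120
  queue-1: +65 → 65 < 80
  queue-2: +80 → 80 ≥ 60
  search-2: +90 → 90 ≥ 40
Round 2 — lb-1, queue-2, search-2 page on-call.
  app-a: +15 → 15 < 50
  cache-1: +70+15 → 135 ≥ 60
  db-m: +95+80+15 → 215 ≥ 80
  db-r: +40 → 40 < 100
  lb-2: +80 → 150 ≥ 120
  queue-1: +85 → 150 ≥ 80
Round 3 — cache-1, db-m, lb-2, queue-1 page on-call.
  app-a: +50+70+60 → 195 ≥ 50
Round 4 — app-a pages on-call.
  cache-2: +20 → 20 < 60
  db-r: +75 → 115 ≥ 100
Round 5 — db-r pages on-call.
No further pages.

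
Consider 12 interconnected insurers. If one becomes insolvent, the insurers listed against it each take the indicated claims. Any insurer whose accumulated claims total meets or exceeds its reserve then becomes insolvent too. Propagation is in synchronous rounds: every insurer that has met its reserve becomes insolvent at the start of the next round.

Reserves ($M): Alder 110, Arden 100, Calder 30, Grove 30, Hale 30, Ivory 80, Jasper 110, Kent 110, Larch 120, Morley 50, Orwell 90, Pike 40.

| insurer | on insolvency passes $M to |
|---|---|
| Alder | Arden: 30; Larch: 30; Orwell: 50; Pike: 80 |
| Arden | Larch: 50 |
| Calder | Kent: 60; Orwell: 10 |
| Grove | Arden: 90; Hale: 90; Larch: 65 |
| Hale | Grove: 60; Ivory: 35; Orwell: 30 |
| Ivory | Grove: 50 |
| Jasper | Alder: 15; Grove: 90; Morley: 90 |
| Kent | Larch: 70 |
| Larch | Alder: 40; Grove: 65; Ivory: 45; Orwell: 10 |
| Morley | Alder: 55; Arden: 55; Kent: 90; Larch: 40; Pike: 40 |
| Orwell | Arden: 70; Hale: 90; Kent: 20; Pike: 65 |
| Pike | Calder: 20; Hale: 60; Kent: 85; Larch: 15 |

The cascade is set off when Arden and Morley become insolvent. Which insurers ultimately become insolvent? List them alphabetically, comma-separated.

Round 1 — Arden, Morley become insolvent (initial).
  Alder: +55 → 55 < 110
  Kent: +90 → 90 < 110
  Larch: +50+40 → 90 < 120
  Pike: +40 → 40 ≥ 40
Round 2 — Pike becomes insolvent.
  Calder: +20 → 20 < 30
  Hale: +60 → 60 ≥ 30
  Kent: +85 → 175 ≥ 110
  Larch: +15 → 105 < 120
Round 3 — Hale, Kent become insolvent.
  Grove: +60 → 60 ≥ 30
  Ivory: +35 → 35 < 80
  Larch: +70 → 175 ≥ 120
  Orwell: +30 → 30 < 90
Round 4 — Grove, Larch become insolvent.
  Alder: +40 → 95 < 110
  Ivory: +45 → 80 ≥ 80
  Orwell: +10 → 40 < 90
Round 5 — Ivory becomes insolvent.
No further insolvencies.

Arden, Grove, Hale, Ivory, Kent, Larch, Morley, Pike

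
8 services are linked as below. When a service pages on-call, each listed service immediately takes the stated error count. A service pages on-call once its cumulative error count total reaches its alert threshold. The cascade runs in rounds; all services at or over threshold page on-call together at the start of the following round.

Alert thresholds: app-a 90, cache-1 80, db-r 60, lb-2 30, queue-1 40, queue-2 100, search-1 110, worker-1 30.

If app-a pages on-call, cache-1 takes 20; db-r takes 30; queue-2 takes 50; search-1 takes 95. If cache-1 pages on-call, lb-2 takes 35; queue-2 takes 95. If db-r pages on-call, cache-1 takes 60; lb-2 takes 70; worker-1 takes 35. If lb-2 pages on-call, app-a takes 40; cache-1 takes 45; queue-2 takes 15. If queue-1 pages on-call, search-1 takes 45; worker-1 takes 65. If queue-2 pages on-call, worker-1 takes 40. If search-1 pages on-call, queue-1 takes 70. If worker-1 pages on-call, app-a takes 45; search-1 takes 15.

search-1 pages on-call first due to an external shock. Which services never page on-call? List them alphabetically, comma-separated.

app-a, cache-1, db-r, lb-2, queue-2

Round 1 — search-1 pages on-call (initial).
  queue-1: +70 → 70 ≥ 40
Round 2 — queue-1 pages on-call.
  worker-1: +65 → 65 ≥ 30
Round 3 — worker-1 pages on-call.
  app-a: +45 → 45 < 90
No further pages.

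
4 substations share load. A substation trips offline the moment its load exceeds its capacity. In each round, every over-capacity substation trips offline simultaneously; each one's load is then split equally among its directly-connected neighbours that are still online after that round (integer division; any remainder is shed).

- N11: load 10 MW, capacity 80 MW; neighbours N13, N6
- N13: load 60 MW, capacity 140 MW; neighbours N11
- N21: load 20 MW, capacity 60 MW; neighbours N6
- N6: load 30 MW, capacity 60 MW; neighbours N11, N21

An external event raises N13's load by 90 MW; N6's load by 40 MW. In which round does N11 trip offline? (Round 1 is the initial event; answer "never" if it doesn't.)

Round 1 — N13 at 150 > 140; N6 at 70 > 60. N13, N6 trip offline.
  N13 sheds 150 MW to N11: 150 each.
    N11: 10+150 = 160 > 80
  N6 sheds 70 MW to N11, N21: 35 each.
    N11: 160+35 = 195 > 80
    N21: 20+35 = 55 ≤ 60
Round 2 — N11 trips offline.
  N11 sheds 195 MW: no online neighbours, lost.
No further trips.

2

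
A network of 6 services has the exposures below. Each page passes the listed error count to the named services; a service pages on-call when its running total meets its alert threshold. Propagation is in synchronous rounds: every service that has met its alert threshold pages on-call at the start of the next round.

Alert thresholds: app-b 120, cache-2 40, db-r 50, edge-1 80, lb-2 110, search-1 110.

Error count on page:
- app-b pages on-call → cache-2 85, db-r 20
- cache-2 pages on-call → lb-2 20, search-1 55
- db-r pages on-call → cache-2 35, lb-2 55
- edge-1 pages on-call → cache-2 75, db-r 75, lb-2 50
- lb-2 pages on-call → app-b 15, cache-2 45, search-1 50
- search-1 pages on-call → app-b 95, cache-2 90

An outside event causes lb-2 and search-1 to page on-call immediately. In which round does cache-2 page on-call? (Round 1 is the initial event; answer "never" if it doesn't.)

Round 1 — lb-2, search-1 page on-call (initial).
  app-b: +15+95 → 110 < 120
  cache-2: +45+90 → 135 ≥ 40
Round 2 — cache-2 pages on-call.
No further pages.

2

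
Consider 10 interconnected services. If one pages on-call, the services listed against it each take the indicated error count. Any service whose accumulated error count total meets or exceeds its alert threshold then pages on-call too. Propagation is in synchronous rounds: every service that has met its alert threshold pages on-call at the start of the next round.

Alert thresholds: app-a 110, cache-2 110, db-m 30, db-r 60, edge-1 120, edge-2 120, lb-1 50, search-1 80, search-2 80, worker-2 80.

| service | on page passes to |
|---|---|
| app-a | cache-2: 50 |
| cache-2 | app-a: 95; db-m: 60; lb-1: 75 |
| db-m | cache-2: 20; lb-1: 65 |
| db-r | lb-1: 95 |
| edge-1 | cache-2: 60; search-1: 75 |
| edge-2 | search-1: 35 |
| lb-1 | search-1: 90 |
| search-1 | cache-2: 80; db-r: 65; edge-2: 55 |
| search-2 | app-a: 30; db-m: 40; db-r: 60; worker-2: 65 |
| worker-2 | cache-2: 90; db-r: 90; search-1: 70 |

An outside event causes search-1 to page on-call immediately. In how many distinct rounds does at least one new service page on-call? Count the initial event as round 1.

3

Round 1 — search-1 pages on-call (initial).
  cache-2: +80 → 80 < 110
  db-r: +65 → 65 ≥ 60
  edge-2: +55 → 55 < 120
Round 2 — db-r pages on-call.
  lb-1: +95 → 95 ≥ 50
Round 3 — lb-1 pages on-call.
No further pages.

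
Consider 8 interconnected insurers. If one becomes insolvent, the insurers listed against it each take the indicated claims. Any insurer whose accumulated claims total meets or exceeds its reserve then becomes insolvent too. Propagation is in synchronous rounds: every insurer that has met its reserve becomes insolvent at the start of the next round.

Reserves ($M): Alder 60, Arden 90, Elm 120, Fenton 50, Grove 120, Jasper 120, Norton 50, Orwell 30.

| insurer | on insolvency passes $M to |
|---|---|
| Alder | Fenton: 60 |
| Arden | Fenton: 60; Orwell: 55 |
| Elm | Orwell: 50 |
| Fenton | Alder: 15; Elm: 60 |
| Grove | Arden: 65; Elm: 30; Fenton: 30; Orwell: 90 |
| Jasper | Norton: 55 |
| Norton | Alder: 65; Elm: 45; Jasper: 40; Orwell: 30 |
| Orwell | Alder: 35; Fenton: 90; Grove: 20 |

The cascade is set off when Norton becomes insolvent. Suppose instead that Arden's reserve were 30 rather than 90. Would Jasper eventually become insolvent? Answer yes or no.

With Arden's reserve at 30:
Round 1 — Norton becomes insolvent (initial).
  Alder: +65 → 65 ≥ 60
  Elm: +45 → 45 < 120
  Jasper: +40 → 40 < 120
  Orwell: +30 → 30 ≥ 30
Round 2 — Alder, Orwell become insolvent.
  Fenton: +60+90 → 150 ≥ 50
  Grove: +20 → 20 < 120
Round 3 — Fenton becomes insolvent.
  Elm: +60 → 105 < 120
No further insolvencies.

no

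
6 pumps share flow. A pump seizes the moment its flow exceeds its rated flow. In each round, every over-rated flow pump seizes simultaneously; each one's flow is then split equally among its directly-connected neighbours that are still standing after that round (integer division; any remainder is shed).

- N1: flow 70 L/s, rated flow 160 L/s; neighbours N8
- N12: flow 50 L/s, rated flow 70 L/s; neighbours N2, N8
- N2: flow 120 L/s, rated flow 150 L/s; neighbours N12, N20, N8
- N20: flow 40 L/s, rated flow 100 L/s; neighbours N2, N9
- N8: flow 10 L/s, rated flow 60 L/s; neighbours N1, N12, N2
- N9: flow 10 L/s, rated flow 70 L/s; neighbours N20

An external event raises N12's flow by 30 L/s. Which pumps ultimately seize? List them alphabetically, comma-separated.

Round 1 — N12 at 80 > 70. N12 seizes.
  N12 sheds 80 L/s to N2, N8: 40 each.
    N2: 120+40 = 160 > 150
    N8: 10+40 = 50 ≤ 60
Round 2 — N2 seizes.
  N2 sheds 160 L/s to N20, N8: 80 each.
    N20: 40+80 = 120 > 100
    N8: 50+80 = 130 > 60
Round 3 — N20, N8 seize.
  N20 sheds 120 L/s to N9: 120 each.
    N9: 10+120 = 130 > 70
  N8 sheds 130 L/s to N1: 130 each.
    N1: 70+130 = 200 > 160
Round 4 — N1, N9 seize.
  N1 sheds 200 L/s: no online neighbours, lost.
  N9 sheds 130 L/s: no online neighbours, lost.
No further seizures.

N1, N12, N2, N20, N8, N9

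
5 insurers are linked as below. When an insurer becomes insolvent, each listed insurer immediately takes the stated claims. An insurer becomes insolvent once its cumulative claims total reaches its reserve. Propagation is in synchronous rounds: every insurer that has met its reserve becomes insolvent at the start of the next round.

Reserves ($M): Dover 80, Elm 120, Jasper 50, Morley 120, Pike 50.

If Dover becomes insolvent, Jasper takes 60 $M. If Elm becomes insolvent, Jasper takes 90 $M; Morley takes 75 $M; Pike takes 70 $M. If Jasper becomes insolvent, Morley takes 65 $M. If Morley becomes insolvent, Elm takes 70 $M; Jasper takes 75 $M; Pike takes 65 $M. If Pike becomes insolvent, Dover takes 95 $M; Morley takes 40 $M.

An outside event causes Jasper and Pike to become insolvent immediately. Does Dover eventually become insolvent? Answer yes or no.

Round 1 — Jasper, Pike become insolvent (initial).
  Dover: +95 → 95 ≥ 80
  Morley: +65+40 → 105 < 120
Round 2 — Dover becomes insolvent.
No further insolvencies.

yes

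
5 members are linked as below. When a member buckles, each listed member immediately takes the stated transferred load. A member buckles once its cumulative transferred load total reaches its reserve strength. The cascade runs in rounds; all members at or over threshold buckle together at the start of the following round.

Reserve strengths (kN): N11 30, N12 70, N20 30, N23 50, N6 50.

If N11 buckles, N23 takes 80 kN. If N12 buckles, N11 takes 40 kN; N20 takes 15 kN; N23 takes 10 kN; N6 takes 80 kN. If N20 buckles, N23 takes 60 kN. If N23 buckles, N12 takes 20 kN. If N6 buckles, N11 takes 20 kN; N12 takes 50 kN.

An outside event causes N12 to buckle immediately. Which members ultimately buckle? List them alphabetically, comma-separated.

N11, N12, N23, N6

Round 1 — N12 buckles (initial).
  N11: +40 → 40 ≥ 30
  N20: +15 → 15 < 30
  N23: +10 → 10 < 50
  N6: +80 → 80 ≥ 50
Round 2 — N11, N6 buckle.
  N23: +80 → 90 ≥ 50
Round 3 — N23 buckles.
No further bucklings.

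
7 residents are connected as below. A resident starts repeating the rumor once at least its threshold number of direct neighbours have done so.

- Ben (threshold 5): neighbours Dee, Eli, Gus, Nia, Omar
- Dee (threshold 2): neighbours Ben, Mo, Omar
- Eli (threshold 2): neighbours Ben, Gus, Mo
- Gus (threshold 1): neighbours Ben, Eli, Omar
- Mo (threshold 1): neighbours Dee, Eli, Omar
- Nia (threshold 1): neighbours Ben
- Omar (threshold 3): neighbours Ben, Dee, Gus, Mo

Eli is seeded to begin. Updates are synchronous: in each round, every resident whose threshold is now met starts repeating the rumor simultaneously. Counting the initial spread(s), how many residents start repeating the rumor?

Round 1 — Eli starts repeating the rumor (initial).
Round 2 — checking thresholds:
  Ben: 1 of 5 neighbours < 5, not yet.
  Gus: 1 of 3 neighbours ≥ 1, starts repeating the rumor.
  Mo: 1 of 3 neighbours ≥ 1, starts repeating the rumor.
Round 3 — no new spreads; cascade stops.

3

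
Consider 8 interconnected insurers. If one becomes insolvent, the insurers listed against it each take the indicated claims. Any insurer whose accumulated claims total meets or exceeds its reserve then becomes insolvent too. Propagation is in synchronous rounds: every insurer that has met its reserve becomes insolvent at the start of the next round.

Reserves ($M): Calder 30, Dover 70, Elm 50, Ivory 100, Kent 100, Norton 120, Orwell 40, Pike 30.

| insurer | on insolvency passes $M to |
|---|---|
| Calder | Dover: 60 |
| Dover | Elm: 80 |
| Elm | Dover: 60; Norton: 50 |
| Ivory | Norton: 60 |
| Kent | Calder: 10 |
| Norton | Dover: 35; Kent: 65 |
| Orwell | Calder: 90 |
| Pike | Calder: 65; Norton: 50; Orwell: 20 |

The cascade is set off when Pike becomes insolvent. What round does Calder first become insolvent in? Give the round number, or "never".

2

Round 1 — Pike becomes insolvent (initial).
  Calder: +65 → 65 ≥ 30
  Norton: +50 → 50 < 120
  Orwell: +20 → 20 < 40
Round 2 — Calder becomes insolvent.
  Dover: +60 → 60 < 70
No further insolvencies.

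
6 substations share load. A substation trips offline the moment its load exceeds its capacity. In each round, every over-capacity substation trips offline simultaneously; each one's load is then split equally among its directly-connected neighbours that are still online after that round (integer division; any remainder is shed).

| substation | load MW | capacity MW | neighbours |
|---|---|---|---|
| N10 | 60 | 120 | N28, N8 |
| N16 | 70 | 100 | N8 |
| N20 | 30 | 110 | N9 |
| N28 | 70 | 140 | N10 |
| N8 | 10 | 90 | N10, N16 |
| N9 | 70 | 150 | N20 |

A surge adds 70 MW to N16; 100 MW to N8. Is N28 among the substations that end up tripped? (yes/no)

yes

Round 1 — N16 at 140 > 100; N8 at 110 > 90. N16, N8 trip offline.
  N16 sheds 140 MW: no online neighbours, lost.
  N8 sheds 110 MW to N10: 110 each.
    N10: 60+110 = 170 > 120
Round 2 — N10 trips offline.
  N10 sheds 170 MW to N28: 170 each.
    N28: 70+170 = 240 > 140
Round 3 — N28 trips offline.
  N28 sheds 240 MW: no online neighbours, lost.
No further trips.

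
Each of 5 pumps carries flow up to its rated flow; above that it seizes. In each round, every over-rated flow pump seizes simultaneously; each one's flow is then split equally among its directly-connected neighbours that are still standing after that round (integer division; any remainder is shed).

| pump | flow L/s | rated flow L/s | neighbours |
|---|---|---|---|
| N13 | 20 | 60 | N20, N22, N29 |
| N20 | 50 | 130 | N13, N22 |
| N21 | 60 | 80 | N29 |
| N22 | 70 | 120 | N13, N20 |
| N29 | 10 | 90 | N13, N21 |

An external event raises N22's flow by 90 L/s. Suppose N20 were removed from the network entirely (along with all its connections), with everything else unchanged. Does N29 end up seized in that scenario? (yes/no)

With N20 removed:
Round 1 — N22 at 160 > 120. N22 seizes.
  N22 sheds 160 L/s to N13: 160 each.
    N13: 20+160 = 180 > 60
Round 2 — N13 seizes.
  N13 sheds 180 L/s to N29: 180 each.
    N29: 10+180 = 190 > 90
Round 3 — N29 seizes.
  N29 sheds 190 L/s to N21: 190 each.
    N21: 60+190 = 250 > 80
Round 4 — N21 seizes.
  N21 sheds 250 L/s: no online neighbours, lost.
No further seizures.

yes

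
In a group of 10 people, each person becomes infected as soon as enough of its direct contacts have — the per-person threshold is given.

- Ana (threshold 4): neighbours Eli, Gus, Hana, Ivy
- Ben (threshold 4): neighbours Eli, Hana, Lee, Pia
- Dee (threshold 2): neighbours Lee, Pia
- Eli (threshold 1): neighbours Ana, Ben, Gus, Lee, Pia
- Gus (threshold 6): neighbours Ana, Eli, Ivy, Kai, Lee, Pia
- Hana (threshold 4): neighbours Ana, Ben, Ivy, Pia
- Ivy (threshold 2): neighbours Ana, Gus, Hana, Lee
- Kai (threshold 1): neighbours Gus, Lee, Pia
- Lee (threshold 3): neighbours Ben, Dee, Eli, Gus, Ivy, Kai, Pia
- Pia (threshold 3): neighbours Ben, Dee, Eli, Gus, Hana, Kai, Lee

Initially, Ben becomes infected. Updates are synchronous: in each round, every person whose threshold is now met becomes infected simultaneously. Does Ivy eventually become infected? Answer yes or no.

no

Round 1 — Ben becomes infected (initial).
Round 2 — checking thresholds:
  Eli: 1 of 5 neighbours ≥ 1, becomes infected.
  Hana: 1 of 4 neighbours < 4, not yet.
  Lee: 1 of 7 neighbours < 3, not yet.
  Pia: 1 of 7 neighbours < 3, not yet.
Round 3 — no new infections; cascade stops.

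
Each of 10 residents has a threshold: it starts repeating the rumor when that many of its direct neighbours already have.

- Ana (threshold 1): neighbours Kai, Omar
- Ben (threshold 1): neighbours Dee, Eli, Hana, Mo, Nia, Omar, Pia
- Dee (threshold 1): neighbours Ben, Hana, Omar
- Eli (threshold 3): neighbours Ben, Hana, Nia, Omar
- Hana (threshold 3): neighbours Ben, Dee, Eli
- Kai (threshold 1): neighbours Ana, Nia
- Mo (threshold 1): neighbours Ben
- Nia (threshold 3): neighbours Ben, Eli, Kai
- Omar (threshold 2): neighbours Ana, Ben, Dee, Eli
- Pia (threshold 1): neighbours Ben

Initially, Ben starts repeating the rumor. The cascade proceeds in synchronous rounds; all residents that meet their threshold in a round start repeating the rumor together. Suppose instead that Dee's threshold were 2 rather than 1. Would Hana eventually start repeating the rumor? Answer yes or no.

no

With Dee's threshold at 2:
Round 1 — Ben starts repeating the rumor (initial).
Round 2 — checking thresholds:
  Dee: 1 of 3 neighbours < 2, not yet.
  Eli: 1 of 4 neighbours < 3, not yet.
  Hana: 1 of 3 neighbours < 3, not yet.
  Mo: 1 of 1 neighbours ≥ 1, starts repeating the rumor.
  Nia: 1 of 3 neighbours < 3, not yet.
  Omar: 1 of 4 neighbours < 2, not yet.
  Pia: 1 of 1 neighbours ≥ 1, starts repeating the rumor.
Round 3 — no new spreads; cascade stops.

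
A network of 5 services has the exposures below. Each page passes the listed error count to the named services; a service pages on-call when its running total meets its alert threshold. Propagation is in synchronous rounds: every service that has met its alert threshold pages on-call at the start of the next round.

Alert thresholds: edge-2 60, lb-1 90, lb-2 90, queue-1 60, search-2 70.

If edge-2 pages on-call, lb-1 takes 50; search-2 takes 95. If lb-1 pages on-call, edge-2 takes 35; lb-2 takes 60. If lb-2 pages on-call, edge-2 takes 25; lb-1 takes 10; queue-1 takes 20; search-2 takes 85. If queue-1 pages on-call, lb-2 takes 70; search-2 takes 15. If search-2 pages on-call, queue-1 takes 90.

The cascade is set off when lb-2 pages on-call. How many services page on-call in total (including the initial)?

Round 1 — lb-2 pages on-call (initial).
  edge-2: +25 → 25 < 60
  lb-1: +10 → 10 < 90
  queue-1: +20 → 20 < 60
  search-2: +85 → 85 ≥ 70
Round 2 — search-2 pages on-call.
  queue-1: +90 → 110 ≥ 60
Round 3 — queue-1 pages on-call.
No further pages.

3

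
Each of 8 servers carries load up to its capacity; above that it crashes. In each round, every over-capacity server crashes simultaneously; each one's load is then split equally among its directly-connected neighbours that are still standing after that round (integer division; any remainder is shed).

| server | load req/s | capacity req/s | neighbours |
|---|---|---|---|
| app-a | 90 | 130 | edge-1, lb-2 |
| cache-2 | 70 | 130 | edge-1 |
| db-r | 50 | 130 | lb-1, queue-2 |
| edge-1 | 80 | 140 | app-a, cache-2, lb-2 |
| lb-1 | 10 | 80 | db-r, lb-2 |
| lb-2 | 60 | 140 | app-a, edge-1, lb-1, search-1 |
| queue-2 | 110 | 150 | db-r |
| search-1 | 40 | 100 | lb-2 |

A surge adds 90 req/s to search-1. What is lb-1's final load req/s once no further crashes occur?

Round 1 — search-1 at 130 > 100. search-1 crashes.
  search-1 sheds 130 req/s to lb-2: 130 each.
    lb-2: 60+130 = 190 > 140
Round 2 — lb-2 crashes.
  lb-2 sheds 190 req/s to app-a, edge-1, lb-1: 63 each (1 lost).
    app-a: 90+63 = 153 > 130
    edge-1: 80+63 = 143 > 140
    lb-1: 10+63 = 73 ≤ 80
Round 3 — app-a, edge-1 crash.
  app-a sheds 153 req/s: no online neighbours, lost.
  edge-1 sheds 143 req/s to cache-2: 143 each.
    cache-2: 70+143 = 213 > 130
Round 4 — cache-2 crashes.
  cache-2 sheds 213 req/s: no online neighbours, lost.
No further crashes.

73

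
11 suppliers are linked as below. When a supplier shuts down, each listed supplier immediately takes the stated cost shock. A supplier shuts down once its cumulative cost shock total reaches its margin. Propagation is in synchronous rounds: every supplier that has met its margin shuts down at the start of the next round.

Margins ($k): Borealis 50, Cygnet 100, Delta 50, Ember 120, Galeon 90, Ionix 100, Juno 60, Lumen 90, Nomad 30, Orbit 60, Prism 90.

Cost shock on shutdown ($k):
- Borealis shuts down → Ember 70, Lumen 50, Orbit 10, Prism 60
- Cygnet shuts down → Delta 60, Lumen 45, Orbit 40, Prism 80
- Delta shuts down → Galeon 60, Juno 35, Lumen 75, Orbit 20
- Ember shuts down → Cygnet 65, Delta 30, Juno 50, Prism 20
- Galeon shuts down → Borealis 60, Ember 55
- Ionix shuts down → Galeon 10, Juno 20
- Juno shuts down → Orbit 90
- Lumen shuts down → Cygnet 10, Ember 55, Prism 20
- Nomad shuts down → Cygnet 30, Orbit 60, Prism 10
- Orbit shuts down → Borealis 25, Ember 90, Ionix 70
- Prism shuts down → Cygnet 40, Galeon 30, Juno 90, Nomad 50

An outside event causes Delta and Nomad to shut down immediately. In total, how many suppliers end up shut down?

Round 1 — Delta, Nomad shut down (initial).
  Cygnet: +30 → 30 < 100
  Galeon: +60 → 60 < 90
  Juno: +35 → 35 < 60
  Lumen: +75 → 75 < 90
  Orbit: +20+60 → 80 ≥ 60
  Prism: +10 → 10 < 90
Round 2 — Orbit shuts down.
  Borealis: +25 → 25 < 50
  Ember: +90 → 90 < 120
  Ionix: +70 → 70 < 100
No further shutdowns.

3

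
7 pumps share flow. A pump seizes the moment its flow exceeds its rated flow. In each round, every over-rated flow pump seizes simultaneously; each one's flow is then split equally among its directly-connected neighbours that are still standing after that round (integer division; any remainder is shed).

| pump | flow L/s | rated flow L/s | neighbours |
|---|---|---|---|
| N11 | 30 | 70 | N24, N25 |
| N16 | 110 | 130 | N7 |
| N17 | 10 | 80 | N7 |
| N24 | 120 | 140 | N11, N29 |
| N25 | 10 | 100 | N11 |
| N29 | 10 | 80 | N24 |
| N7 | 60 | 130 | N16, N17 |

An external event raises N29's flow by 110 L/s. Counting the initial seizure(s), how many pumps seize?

Round 1 — N29 at 120 > 80. N29 seizes.
  N29 sheds 120 L/s to N24: 120 each.
    N24: 120+120 = 240 > 140
Round 2 — N24 seizes.
  N24 sheds 240 L/s to N11: 240 each.
    N11: 30+240 = 270 > 70
Round 3 — N11 seizes.
  N11 sheds 270 L/s to N25: 270 each.
    N25: 10+270 = 280 > 100
Round 4 — N25 seizes.
  N25 sheds 280 L/s: no online neighbours, lost.
No further seizures.

4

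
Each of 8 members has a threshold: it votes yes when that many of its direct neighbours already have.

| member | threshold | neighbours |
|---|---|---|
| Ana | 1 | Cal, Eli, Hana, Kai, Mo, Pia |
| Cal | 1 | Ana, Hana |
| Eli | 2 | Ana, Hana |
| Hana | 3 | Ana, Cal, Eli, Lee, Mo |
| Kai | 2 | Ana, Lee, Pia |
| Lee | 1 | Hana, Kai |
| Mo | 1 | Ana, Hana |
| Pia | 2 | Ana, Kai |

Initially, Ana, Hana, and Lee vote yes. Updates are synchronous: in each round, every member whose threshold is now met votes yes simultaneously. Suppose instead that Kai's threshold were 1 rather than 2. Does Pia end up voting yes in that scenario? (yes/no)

With Kai's threshold at 1:
Round 1 — Ana, Hana, Lee vote yes (initial).
Round 2 — checking thresholds:
  Cal: 2 of 2 neighbours ≥ 1, votes yes.
  Eli: 2 of 2 neighbours ≥ 2, votes yes.
  Kai: 2 of 3 neighbours ≥ 1, votes yes.
  Mo: 2 of 2 neighbours ≥ 1, votes yes.
  Pia: 1 of 2 neighbours < 2, holds.
Round 3 — checking thresholds:
  Pia: 2 of 2 neighbours ≥ 2, votes yes.
Round 4 — no new yes votes; cascade stops.

yes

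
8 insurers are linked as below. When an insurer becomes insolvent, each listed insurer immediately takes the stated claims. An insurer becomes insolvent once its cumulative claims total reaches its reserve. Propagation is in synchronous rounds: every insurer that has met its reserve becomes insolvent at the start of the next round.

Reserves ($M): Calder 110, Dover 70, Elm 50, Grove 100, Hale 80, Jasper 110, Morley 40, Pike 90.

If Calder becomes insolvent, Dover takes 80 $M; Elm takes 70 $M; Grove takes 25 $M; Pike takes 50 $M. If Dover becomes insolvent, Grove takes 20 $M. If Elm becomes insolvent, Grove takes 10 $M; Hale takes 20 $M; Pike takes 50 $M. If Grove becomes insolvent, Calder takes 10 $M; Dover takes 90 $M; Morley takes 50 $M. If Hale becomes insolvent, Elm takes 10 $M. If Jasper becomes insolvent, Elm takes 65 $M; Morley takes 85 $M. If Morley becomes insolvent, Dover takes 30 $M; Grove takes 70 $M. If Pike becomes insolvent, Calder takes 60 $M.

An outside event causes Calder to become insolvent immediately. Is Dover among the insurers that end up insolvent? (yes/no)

yes

Round 1 — Calder becomes insolvent (initial).
  Dover: +80 → 80 ≥ 70
  Elm: +70 → 70 ≥ 50
  Grove: +25 → 25 < 100
  Pike: +50 → 50 < 90
Round 2 — Dover, Elm become insolvent.
  Grove: +20+10 → 55 < 100
  Hale: +20 → 20 < 80
  Pike: +50 → 100 ≥ 90
Round 3 — Pike becomes insolvent.
No further insolvencies.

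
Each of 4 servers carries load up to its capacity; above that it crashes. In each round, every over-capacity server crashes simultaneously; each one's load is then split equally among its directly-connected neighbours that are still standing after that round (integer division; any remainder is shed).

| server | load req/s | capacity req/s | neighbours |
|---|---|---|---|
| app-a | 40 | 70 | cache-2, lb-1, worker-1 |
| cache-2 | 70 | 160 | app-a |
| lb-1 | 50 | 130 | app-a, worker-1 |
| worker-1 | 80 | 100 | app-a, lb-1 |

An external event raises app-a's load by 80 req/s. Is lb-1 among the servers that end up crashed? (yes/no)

yes

Round 1 — app-a at 120 > 70. app-a crashes.
  app-a sheds 120 req/s to cache-2, lb-1, worker-1: 40 each.
    cache-2: 70+40 = 110 ≤ 160
    lb-1: 50+40 = 90 ≤ 130
    worker-1: 80+40 = 120 > 100
Round 2 — worker-1 crashes.
  worker-1 sheds 120 req/s to lb-1: 120 each.
    lb-1: 90+120 = 210 > 130
Round 3 — lb-1 crashes.
  lb-1 sheds 210 req/s: no online neighbours, lost.
No further crashes.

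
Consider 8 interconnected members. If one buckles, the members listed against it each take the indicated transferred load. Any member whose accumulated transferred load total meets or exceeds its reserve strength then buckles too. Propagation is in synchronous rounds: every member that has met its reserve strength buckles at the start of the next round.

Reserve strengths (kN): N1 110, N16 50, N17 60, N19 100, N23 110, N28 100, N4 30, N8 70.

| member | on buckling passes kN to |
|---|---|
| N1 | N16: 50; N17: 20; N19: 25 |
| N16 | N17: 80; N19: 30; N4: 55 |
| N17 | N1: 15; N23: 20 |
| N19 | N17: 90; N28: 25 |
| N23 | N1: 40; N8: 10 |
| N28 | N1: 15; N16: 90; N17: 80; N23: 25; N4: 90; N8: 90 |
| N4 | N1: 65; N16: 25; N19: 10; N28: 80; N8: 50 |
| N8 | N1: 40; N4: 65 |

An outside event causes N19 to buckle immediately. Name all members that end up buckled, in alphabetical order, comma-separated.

Round 1 — N19 buckles (initial).
  N17: +90 → 90 ≥ 60
  N28: +25 → 25 < 100
Round 2 — N17 buckles.
  N1: +15 → 15 < 110
  N23: +20 → 20 < 110
No further bucklings.

N17, N19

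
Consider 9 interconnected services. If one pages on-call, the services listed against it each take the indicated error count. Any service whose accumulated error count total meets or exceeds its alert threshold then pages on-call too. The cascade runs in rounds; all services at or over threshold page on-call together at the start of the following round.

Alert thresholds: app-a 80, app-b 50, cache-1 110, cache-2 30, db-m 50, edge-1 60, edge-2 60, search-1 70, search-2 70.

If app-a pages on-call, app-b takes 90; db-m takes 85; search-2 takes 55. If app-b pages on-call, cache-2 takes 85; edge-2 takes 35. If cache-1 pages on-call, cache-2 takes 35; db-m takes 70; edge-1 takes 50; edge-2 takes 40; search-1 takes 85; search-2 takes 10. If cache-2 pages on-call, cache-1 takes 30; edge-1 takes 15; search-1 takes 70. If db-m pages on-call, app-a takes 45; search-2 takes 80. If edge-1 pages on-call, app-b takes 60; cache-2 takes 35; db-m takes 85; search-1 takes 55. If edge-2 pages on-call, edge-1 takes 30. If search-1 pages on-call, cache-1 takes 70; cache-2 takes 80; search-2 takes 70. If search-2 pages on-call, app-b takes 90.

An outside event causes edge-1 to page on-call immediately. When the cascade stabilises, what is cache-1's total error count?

100

Round 1 — edge-1 pages on-call (initial).
  app-b: +60 → 60 ≥ 50
  cache-2: +35 → 35 ≥ 30
  db-m: +85 → 85 ≥ 50
  search-1: +55 → 55 < 70
Round 2 — app-b, cache-2, db-m page on-call.
  app-a: +45 → 45 < 80
  cache-1: +30 → 30 < 110
  edge-2: +35 → 35 < 60
  search-1: +70 → 125 ≥ 70
  search-2: +80 → 80 ≥ 70
Round 3 — search-1, search-2 page on-call.
  cache-1: +70 → 100 < 110
No further pages.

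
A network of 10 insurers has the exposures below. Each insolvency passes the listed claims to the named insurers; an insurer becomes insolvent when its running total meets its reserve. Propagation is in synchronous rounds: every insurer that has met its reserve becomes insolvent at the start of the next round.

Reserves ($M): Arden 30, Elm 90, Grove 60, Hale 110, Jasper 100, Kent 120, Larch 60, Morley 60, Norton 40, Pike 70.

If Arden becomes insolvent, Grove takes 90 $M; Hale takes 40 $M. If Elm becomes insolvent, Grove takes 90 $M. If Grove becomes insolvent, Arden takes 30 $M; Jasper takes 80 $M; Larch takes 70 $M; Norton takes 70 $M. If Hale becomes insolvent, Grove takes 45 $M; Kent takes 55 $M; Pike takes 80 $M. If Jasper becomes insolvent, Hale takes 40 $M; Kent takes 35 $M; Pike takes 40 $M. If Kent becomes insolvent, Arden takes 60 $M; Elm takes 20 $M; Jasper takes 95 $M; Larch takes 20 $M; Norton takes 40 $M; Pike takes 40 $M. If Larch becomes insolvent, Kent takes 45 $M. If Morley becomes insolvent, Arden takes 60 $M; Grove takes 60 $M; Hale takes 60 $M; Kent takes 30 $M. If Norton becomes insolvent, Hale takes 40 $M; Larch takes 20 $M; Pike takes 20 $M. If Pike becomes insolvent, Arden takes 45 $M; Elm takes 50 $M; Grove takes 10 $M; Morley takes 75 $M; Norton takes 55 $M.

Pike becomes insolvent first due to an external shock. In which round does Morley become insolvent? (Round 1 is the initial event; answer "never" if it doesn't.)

2

Round 1 — Pike becomes insolvent (initial).
  Arden: +45 → 45 ≥ 30
  Elm: +50 → 50 < 90
  Grove: +10 → 10 < 60
  Morley: +75 → 75 ≥ 60
  Norton: +55 → 55 ≥ 40
Round 2 — Arden, Morley, Norton become insolvent.
  Grove: +90+60 → 160 ≥ 60
  Hale: +40+60+40 → 140 ≥ 110
  Kent: +30 → 30 < 120
  Larch: +20 → 20 < 60
Round 3 — Grove, Hale become insolvent.
  Jasper: +80 → 80 < 100
  Kent: +55 → 85 < 120
  Larch: +70 → 90 ≥ 60
Round 4 — Larch becomes insolvent.
  Kent: +45 → 130 ≥ 120
Round 5 — Kent becomes insolvent.
  Elm: +20 → 70 < 90
  Jasper: +95 → 175 ≥ 100
Round 6 — Jasper becomes insolvent.
No further insolvencies.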